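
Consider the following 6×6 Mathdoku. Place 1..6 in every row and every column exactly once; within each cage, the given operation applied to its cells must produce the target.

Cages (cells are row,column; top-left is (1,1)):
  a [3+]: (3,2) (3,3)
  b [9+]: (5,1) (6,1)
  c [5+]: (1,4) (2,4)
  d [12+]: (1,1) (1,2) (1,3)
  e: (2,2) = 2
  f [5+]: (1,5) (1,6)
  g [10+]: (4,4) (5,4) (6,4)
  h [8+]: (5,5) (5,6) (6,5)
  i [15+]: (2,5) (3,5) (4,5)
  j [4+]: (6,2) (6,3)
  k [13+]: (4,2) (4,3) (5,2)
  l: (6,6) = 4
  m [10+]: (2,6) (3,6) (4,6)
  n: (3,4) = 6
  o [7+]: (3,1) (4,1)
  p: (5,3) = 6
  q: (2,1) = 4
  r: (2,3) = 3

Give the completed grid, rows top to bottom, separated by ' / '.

Cage q is given, so (2,1) = 4.
Cage e is a single given cell, which forces (2,2) = 2.
Cage r is a single given cell, so (2,3) = 3.
Row 2 now contains 3; hence (2,4) = 1.
Column 2 now contains 2, which forces (3,2) = 1.
Row 3 now contains 1, leaving (3,3) = 2.
N is a freebie, so (3,4) = 6.
P is a freebie, so (5,3) = 6.
Column 2 now contains 1; hence (6,2) = 3.
Column 3 already has 3, leaving (6,3) = 1.
Cage l is given, which forces (6,6) = 4.
The two cells of cage c must have sum 5, which forces (1,4) = 4.
Cage o needs two cells with sum 7, leaving (3,1) = 5.
Row 3 already has 5; hence (3,5) = 4.
The 3 cells of cage m must have sum 10; hence (3,6) = 3.
The two cells of cage o must have sum 7, leaving (4,1) = 2.
The 3 cells of cage k must have sum 13, leaving (4,2) = 5.
Cage k has sum 13; hence (4,3) = 4.
Row 4 now contains 5, which forces (4,4) = 3.
Row 4 now contains 5, leaving (4,5) = 6.
Row 4 already has 2, leaving (4,6) = 1.
Cage b's pair has sum 9; hence (5,1) = 3.
The 3 cells of cage k must have sum 13; hence (5,2) = 4.
Cage b needs two cells with sum 9, which forces (6,1) = 6.
Column 1 already has 3, leaving (1,1) = 1.
5 is placed in column 2; hence (1,2) = 6.
4 is placed in row 1, leaving (1,3) = 5.
Cage f needs two cells with sum 5, so (1,5) = 3.
1 is placed in column 6, leaving (1,6) = 2.
Column 5 already has 6; hence (2,5) = 5.
Cage m needs sum 10, which forces (2,6) = 6.
The 3 cells of cage h must have sum 8, so (5,5) = 1.
Column 6 already has 2, leaving (5,6) = 5.
5 is placed in column 5, which forces (6,5) = 2.
Row 5 now contains 5, which forces (5,4) = 2.
Row 6 now contains 2, leaving (6,4) = 5.

1 6 5 4 3 2 / 4 2 3 1 5 6 / 5 1 2 6 4 3 / 2 5 4 3 6 1 / 3 4 6 2 1 5 / 6 3 1 5 2 4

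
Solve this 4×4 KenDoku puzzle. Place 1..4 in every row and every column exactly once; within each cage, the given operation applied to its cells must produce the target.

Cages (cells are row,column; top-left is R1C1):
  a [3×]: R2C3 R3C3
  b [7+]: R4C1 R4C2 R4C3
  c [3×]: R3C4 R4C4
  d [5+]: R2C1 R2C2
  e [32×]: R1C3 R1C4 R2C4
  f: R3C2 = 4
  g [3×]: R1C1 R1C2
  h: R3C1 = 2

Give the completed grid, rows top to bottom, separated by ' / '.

1 3 4 2 / 3 2 1 4 / 2 4 3 1 / 4 1 2 3

The 3 cells of cage e must have product 32, leaving R1C3 = 4.
Cage e needs product 32, leaving R1C4 = 2.
Cage e has product 32; hence R2C4 = 4.
Cage h is a single given cell; hence R3C1 = 2.
Cage f is given; hence R3C2 = 4.
Cage d needs two cells with sum 5, so R2C1 = 3.
The two cells of cage d must have sum 5, leaving R2C2 = 2.
Row 2 now contains 3, which forces R2C3 = 1.
Column 3 already has 1, so R3C3 = 3.
3 is placed in row 3; hence R3C4 = 1.
The 3 cells of cage b must have sum 7, so R4C1 = 4.
Column 2 already has 2, so R4C2 = 1.
Column 3 already has 1, which forces R4C3 = 2.
Column 4 now contains 1, leaving R4C4 = 3.
Column 1 already has 3, leaving R1C1 = 1.
Column 2 now contains 1, which forces R1C2 = 3.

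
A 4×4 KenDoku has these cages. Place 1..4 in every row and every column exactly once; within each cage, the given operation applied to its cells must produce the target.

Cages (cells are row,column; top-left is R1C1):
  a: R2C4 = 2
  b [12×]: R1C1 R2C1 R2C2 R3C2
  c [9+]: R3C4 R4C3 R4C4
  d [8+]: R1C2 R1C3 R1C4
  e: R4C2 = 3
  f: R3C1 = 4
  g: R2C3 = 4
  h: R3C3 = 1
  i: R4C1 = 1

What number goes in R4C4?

G is a freebie, leaving R2C3 = 4.
Cage a is given, so R2C4 = 2.
Cage f is a single given cell, leaving R3C1 = 4.
Cage h is given, leaving R3C3 = 1.
Row 3 already has 4, which forces R3C4 = 3.
I is a freebie, so R4C1 = 1.
Cage e is given, so R4C2 = 3.
Row 4 now contains 3, which forces R4C3 = 2.
Row 4 already has 1, which forces R4C4 = 4.
The 4 cells of cage b must have product 12, which forces R1C1 = 2.
The 3 cells of cage d must have sum 8, so R1C2 = 4.
Column 3 now contains 1; hence R1C3 = 3.
Column 4 now contains 4, so R1C4 = 1.
Column 1 already has 1, so R2C1 = 3.
3 is placed in column 2, leaving R2C2 = 1.
Row 3 already has 3, leaving R3C2 = 2.
Completed grid: 2 4 3 1 / 3 1 4 2 / 4 2 1 3 / 1 3 2 4.

4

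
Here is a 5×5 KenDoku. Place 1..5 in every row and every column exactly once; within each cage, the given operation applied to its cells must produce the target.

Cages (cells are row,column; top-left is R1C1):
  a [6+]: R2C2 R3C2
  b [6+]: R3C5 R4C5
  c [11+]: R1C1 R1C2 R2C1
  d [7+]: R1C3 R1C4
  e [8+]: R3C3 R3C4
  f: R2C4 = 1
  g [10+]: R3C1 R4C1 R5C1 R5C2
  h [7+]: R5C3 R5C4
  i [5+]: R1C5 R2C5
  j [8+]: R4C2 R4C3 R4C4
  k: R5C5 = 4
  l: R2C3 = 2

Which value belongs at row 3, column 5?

L is a freebie, so R2C3 = 2.
F is a freebie; hence R2C4 = 1.
Cage k is a single given cell, so R5C5 = 4.
Cage i needs two cells with sum 5, which forces R1C5 = 2.
Column 5 now contains 4, so R2C5 = 3.
Cage h needs two cells with sum 7; hence R5C3 = 5.
Cage h needs two cells with sum 7; hence R5C4 = 2.
Column 3 now contains 5, leaving R3C3 = 3.
The two cells of cage e must have sum 8, leaving R3C4 = 5.
Row 3 now contains 5; hence R3C5 = 1.
Column 5 now contains 1, so R4C5 = 5.
Column 3 already has 3, so R1C3 = 4.
Cage d needs two cells with sum 7, so R1C4 = 3.
Cage a needs two cells with sum 6, which forces R2C2 = 4.
1 is placed in row 3; hence R3C2 = 2.
Column 3 already has 4, so R4C3 = 1.
Column 4 now contains 3, which forces R4C4 = 4.
3 is placed in row 1, which forces R1C1 = 1.
Row 1 already has 4, leaving R1C2 = 5.
Row 2 now contains 4, which forces R2C1 = 5.
Row 3 already has 2, which forces R3C1 = 4.
Row 4 now contains 4, which forces R4C1 = 2.
1 is placed in row 4, leaving R4C2 = 3.
Column 1 now contains 1; hence R5C1 = 3.
Column 2 already has 3, which forces R5C2 = 1.
The full grid is 1 5 4 3 2 / 5 4 2 1 3 / 4 2 3 5 1 / 2 3 1 4 5 / 3 1 5 2 4.

1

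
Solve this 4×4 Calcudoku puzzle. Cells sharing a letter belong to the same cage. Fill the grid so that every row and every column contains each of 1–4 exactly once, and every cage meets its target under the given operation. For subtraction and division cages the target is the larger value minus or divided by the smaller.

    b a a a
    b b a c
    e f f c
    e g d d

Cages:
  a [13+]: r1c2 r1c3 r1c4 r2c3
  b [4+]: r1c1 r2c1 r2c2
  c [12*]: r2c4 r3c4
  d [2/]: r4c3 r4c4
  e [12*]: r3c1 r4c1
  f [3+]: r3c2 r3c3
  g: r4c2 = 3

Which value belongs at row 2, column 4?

Cage b needs sum 4, so r1c1 = 1.
Cage b has sum 4, so r2c1 = 2.
Cage b needs sum 4, so r2c2 = 1.
The 4 cells of cage a must have sum 13; hence r2c3 = 4.
4 is placed in row 2, which forces r2c4 = 3.
Column 2 already has 1, leaving r3c2 = 2.
Row 3 already has 2, leaving r3c3 = 1.
3 is placed in column 4, leaving r3c4 = 4.
Cage g is given; hence r4c2 = 3.
Column 3 now contains 1, so r4c3 = 2.
2 is placed in row 4, leaving r4c4 = 1.
Column 2 now contains 3, so r1c2 = 4.
2 is placed in column 3, which forces r1c3 = 3.
Column 4 now contains 4, which forces r1c4 = 2.
4 is placed in row 3, so r3c1 = 3.
3 is placed in row 4; hence r4c1 = 4.
Filled in: 1 4 3 2 / 2 1 4 3 / 3 2 1 4 / 4 3 2 1.

3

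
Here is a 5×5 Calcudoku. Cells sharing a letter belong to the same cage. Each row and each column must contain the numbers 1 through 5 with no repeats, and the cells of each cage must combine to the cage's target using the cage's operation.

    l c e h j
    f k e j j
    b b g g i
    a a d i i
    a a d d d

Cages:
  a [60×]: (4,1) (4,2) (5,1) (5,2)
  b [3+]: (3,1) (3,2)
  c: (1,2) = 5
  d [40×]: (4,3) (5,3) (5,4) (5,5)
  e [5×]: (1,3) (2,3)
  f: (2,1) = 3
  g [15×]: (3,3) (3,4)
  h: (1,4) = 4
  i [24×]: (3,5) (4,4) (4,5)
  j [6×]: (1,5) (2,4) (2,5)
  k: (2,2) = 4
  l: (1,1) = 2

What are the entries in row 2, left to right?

3 4 5 2 1

L is a freebie; hence (1,1) = 2.
C is a freebie; hence (1,2) = 5.
Row 1 now contains 5, which forces (1,3) = 1.
Cage h is a single given cell, which forces (1,4) = 4.
Row 1 now contains 1, so (1,5) = 3.
Cage f is a single given cell, leaving (2,1) = 3.
Cage k is a single given cell; hence (2,2) = 4.
1 is placed in column 3, leaving (2,3) = 5.
2 is placed in column 1, which forces (3,1) = 1.
Row 3 now contains 1, so (3,2) = 2.
Column 3 already has 5, so (3,3) = 3.
Row 3 already has 3, leaving (3,4) = 5.
Row 3 already has 2, so (3,5) = 4.
4 is placed in column 5, leaving (4,5) = 2.
Cage j needs product 6, leaving (2,4) = 2.
2 is placed in column 5, which forces (2,5) = 1.
2 is placed in row 4, so (4,3) = 4.
2 is placed in row 4; hence (4,4) = 3.
Cage d has product 40; hence (5,3) = 2.
The 4 cells of cage d must have product 40; hence (5,4) = 1.
Cage d has product 40; hence (5,5) = 5.
Row 4 already has 4, which forces (4,1) = 5.
Row 4 already has 3, leaving (4,2) = 1.
5 is placed in row 5; hence (5,1) = 4.
1 is placed in row 5, so (5,2) = 3.
Completed grid: 2 5 1 4 3 / 3 4 5 2 1 / 1 2 3 5 4 / 5 1 4 3 2 / 4 3 2 1 5.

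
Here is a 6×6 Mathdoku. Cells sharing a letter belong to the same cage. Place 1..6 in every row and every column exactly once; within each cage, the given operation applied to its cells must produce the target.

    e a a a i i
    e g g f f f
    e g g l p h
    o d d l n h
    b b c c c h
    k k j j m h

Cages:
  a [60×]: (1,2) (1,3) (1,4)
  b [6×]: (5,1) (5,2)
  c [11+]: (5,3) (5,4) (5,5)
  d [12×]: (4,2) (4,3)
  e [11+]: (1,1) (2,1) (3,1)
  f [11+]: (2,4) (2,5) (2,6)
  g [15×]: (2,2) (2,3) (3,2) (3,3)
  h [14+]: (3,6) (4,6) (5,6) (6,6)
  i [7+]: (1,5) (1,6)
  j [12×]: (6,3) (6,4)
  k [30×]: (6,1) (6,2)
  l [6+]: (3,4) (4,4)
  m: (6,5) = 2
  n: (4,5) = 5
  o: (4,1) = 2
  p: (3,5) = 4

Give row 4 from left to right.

2 4 3 1 5 6

Cage p is given; hence (3,5) = 4.
O is a freebie, which forces (4,1) = 2.
Cage n is given; hence (4,5) = 5.
M is a freebie, which forces (6,5) = 2.
Row 4 needs a 6, and only (4,6) is open for it.
The only place for 6 in row 3 is (3,1).
Column 1 now contains 6, which forces (6,1) = 5.
The two cells of cage k must have product 30; hence (6,2) = 6.
The two cells of cage b must have product 6, so (5,1) = 3.
Column 2 now contains 6; hence (5,2) = 2.
The only place for 1 in row 4 is (4,4).
Cage l needs two cells with sum 6, so (3,4) = 5.
Row 3 needs a 2, and only (3,6) is open for it.
The 4 cells of cage h must have sum 14, so (5,6) = 5.
Cage h has sum 14, which forces (6,6) = 1.
The two cells of cage i must have sum 7, so (1,5) = 3.
Column 6 now contains 1, so (1,6) = 4.
Column 6 already has 4, so (2,6) = 3.
4 is placed in row 1, which forces (1,1) = 1.
4 is placed in row 1, leaving (1,2) = 5.
The 3 cells of cage e must have sum 11, so (2,1) = 4.
5 is placed in column 2, leaving (2,2) = 1.
Row 2 already has 1, which forces (2,3) = 5.
The 3 cells of cage f must have sum 11; hence (2,4) = 2.
The 3 cells of cage f must have sum 11, which forces (2,5) = 6.
1 is placed in column 2; hence (3,2) = 3.
Row 3 now contains 3, which forces (3,3) = 1.
3 is placed in column 2; hence (4,2) = 4.
Row 4 already has 4, so (4,3) = 3.
Column 5 now contains 6; hence (5,5) = 1.
Column 3 now contains 3, leaving (6,3) = 4.
Row 6 now contains 4; hence (6,4) = 3.
Cage a needs product 60, so (1,3) = 2.
Column 4 already has 2, so (1,4) = 6.
4 is placed in column 3, so (5,3) = 6.
Cage c has sum 11, so (5,4) = 4.
Filled in: 1 5 2 6 3 4 / 4 1 5 2 6 3 / 6 3 1 5 4 2 / 2 4 3 1 5 6 / 3 2 6 4 1 5 / 5 6 4 3 2 1.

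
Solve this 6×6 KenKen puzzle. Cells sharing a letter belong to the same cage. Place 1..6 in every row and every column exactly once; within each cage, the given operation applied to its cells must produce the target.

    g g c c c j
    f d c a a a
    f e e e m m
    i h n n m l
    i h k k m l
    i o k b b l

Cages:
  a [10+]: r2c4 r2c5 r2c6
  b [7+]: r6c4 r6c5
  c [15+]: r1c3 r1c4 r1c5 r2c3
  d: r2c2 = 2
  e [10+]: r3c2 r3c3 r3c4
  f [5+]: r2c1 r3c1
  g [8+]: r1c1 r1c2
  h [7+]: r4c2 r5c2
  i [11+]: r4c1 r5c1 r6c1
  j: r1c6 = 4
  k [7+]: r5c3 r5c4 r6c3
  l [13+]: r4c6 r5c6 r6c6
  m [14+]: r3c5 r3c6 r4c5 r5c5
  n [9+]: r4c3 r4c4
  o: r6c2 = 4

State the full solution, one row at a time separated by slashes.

5 3 2 6 1 4 / 3 2 6 5 4 1 / 2 5 4 1 6 3 / 6 1 5 4 3 2 / 4 6 1 3 2 5 / 1 4 3 2 5 6

Cage j is given, so r1c6 = 4.
Cage d is a single given cell, so r2c2 = 2.
Cage o is given, so r6c2 = 4.
The 4 cells of cage c must have sum 15, leaving r2c3 = 6.
The only place for 3 in row 2 is r2c1.
3 is placed in column 1, leaving r1c1 = 5.
Cage g needs two cells with sum 8; hence r1c2 = 3.
Cage f's pair has sum 5, which forces r3c1 = 2.
Column 2 now contains 3, which forces r3c2 = 5.
In row 6, 3 can only go at r6c3, so r6c3 = 3.
The 3 cells of cage k must have sum 7, leaving r5c3 = 1.
The 3 cells of cage k must have sum 7, leaving r5c4 = 3.
Column 3 already has 1, so r1c3 = 2.
Column 3 already has 1; hence r3c3 = 4.
Cage e has sum 10, so r3c4 = 1.
The two cells of cage h must have sum 7; hence r4c2 = 1.
4 is placed in column 3, so r4c3 = 5.
Row 4 now contains 5, leaving r4c4 = 4.
Row 5 already has 1, leaving r5c2 = 6.
Column 4 already has 1, leaving r1c4 = 6.
Cage c needs sum 15, which forces r1c5 = 1.
Column 4 now contains 4, so r2c4 = 5.
Cage a needs sum 10, leaving r2c5 = 4.
The 3 cells of cage a must have sum 10, leaving r2c6 = 1.
Cage m needs sum 14, which forces r3c5 = 6.
Cage m needs sum 14, so r3c6 = 3.
4 is placed in row 4, leaving r4c1 = 6.
The 4 cells of cage m must have sum 14, leaving r4c5 = 3.
Row 4 already has 6, which forces r4c6 = 2.
6 is placed in row 5, so r5c1 = 4.
Cage m has sum 14, leaving r5c5 = 2.
Column 6 already has 2, leaving r5c6 = 5.
Cage i has sum 11, so r6c1 = 1.
5 is placed in column 4; hence r6c4 = 2.
Column 5 already has 2, leaving r6c5 = 5.
Column 6 already has 5, so r6c6 = 6.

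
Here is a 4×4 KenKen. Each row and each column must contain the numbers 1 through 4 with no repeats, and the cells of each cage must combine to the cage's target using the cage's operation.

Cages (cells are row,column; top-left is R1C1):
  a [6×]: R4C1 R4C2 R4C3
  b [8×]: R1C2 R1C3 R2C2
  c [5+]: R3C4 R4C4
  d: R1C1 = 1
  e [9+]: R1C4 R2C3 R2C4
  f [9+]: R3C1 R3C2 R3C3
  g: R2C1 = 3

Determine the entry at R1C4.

3

D is a freebie, so R1C1 = 1.
G is a freebie; hence R2C1 = 3.
Column 1 now contains 3, which forces R4C1 = 2.
Cage b needs product 8, which forces R2C2 = 1.
Column 1 now contains 2; hence R3C1 = 4.
Column 2 already has 1, so R4C2 = 3.
3 is placed in row 4; hence R4C3 = 1.
1 is placed in row 4, which forces R4C4 = 4.
4 is placed in column 4; hence R1C4 = 3.
Cage e has sum 9, so R2C3 = 4.
4 is placed in column 4, which forces R2C4 = 2.
3 is placed in column 2; hence R3C2 = 2.
Cage f needs sum 9, so R3C3 = 3.
The two cells of cage c must have sum 5; hence R3C4 = 1.
2 is placed in column 2; hence R1C2 = 4.
Column 3 already has 4, so R1C3 = 2.
Completed grid: 1 4 2 3 / 3 1 4 2 / 4 2 3 1 / 2 3 1 4.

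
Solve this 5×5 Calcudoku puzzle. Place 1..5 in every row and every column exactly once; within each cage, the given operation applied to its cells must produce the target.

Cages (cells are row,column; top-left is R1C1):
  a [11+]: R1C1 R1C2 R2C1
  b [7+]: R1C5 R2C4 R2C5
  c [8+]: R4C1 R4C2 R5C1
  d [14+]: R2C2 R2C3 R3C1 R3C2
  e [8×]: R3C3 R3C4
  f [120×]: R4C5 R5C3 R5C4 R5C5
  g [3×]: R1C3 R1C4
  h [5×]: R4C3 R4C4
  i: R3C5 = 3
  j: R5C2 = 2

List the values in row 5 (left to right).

1 2 4 3 5

Cage i is a single given cell, so R3C5 = 3.
Cage j is given, leaving R5C2 = 2.
Cage f has product 120, so R4C5 = 2.
The only place for 2 in row 1 is R1C1.
The only place for 5 in row 1 is R1C2.
The 3 cells of cage a must have sum 11; hence R2C1 = 4.
4 is placed in column 1; hence R3C1 = 5.
Cage d has sum 14, which forces R2C2 = 3.
Cage c needs sum 8, so R4C2 = 4.
The 4 cells of cage d must have sum 14, so R2C3 = 5.
Row 2 already has 5; hence R2C5 = 1.
4 is placed in column 2, which forces R3C2 = 1.
Column 3 already has 5, so R4C3 = 1.
Row 4 already has 1; hence R4C4 = 5.
1 is placed in column 3, leaving R1C3 = 3.
Cage g needs two cells with product 3, so R1C4 = 1.
1 is placed in column 5; hence R1C5 = 4.
1 is placed in row 2, so R2C4 = 2.
Column 4 now contains 2, so R3C4 = 4.
Row 4 already has 1, which forces R4C1 = 3.
Cage c has sum 8, so R5C1 = 1.
3 is placed in column 3, leaving R5C3 = 4.
Column 4 already has 4, so R5C4 = 3.
Cage f needs product 120; hence R5C5 = 5.
Row 3 now contains 4, which forces R3C3 = 2.
The full grid is 2 5 3 1 4 / 4 3 5 2 1 / 5 1 2 4 3 / 3 4 1 5 2 / 1 2 4 3 5.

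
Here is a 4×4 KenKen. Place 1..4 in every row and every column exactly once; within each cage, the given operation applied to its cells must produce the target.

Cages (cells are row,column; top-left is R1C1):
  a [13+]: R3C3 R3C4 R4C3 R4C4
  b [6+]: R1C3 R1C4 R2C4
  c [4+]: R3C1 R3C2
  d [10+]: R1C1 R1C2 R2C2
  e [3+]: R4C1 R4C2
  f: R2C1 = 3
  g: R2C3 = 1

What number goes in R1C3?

3

Cage f is a single given cell; hence R2C1 = 3.
Row 2 already has 3; hence R2C2 = 4.
Cage g is a single given cell, leaving R2C3 = 1.
1 is placed in row 2, leaving R2C4 = 2.
3 is placed in column 1; hence R3C1 = 1.
Row 3 already has 1, so R3C2 = 3.
Row 3 now contains 3, so R3C4 = 4.
1 is placed in column 1, which forces R4C1 = 2.
2 is placed in row 4, so R4C2 = 1.
Column 4 now contains 4, which forces R4C4 = 3.
3 is placed in column 1, leaving R1C1 = 4.
Column 2 now contains 4, leaving R1C2 = 2.
The 3 cells of cage b must have sum 6, so R1C3 = 3.
Column 4 now contains 3, leaving R1C4 = 1.
Row 3 now contains 4, which forces R3C3 = 2.
Row 4 now contains 3; hence R4C3 = 4.
Filled in: 4 2 3 1 / 3 4 1 2 / 1 3 2 4 / 2 1 4 3.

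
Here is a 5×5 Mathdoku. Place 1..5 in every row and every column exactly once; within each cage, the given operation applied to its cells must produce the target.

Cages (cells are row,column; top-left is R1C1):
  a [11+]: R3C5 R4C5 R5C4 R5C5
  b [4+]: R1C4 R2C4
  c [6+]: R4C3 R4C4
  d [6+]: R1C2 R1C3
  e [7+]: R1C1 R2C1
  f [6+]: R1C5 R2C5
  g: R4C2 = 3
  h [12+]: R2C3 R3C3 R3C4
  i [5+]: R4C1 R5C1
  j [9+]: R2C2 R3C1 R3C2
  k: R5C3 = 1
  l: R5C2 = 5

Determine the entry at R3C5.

Cage g is given, which forces R4C2 = 3.
Cage l is given; hence R5C2 = 5.
K is a freebie, leaving R5C3 = 1.
The only place for 1 in column 1 is R4C1.
Cage i's pair has sum 5, so R5C1 = 4.
Column 1 now contains 4, which forces R3C1 = 3.
The only place for 3 in row 1 is R1C4.
3 is placed in column 4; hence R2C4 = 1.
3 is placed in column 4; hence R5C4 = 2.
The 4 cells of cage a must have sum 11; hence R5C5 = 3.
Cage c's pair has sum 6, leaving R4C3 = 2.
2 is placed in column 4, so R4C4 = 4.
Row 4 now contains 4, leaving R4C5 = 5.
Cage h has sum 12, leaving R2C3 = 3.
Cage h has sum 12, so R3C3 = 4.
Column 4 now contains 4, so R3C4 = 5.
The 4 cells of cage a must have sum 11, leaving R3C5 = 1.
The two cells of cage d must have sum 6, which forces R1C2 = 1.
4 is placed in column 3, so R1C3 = 5.
The 3 cells of cage j must have sum 9, leaving R2C2 = 4.
Row 2 already has 4; hence R2C5 = 2.
4 is placed in row 3; hence R3C2 = 2.
Row 1 already has 5, leaving R1C1 = 2.
2 is placed in column 5, so R1C5 = 4.
Row 2 now contains 2, leaving R2C1 = 5.
Completed grid: 2 1 5 3 4 / 5 4 3 1 2 / 3 2 4 5 1 / 1 3 2 4 5 / 4 5 1 2 3.

1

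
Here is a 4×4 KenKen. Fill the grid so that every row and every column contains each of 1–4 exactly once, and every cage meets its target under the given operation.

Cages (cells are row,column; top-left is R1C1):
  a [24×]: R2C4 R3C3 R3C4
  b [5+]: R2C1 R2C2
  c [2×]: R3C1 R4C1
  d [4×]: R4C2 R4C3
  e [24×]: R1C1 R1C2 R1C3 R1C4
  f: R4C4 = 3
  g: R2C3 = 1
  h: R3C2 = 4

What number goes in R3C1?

G is a freebie, so R2C3 = 1.
Cage h is a single given cell, so R3C2 = 4.
Column 2 already has 4, so R4C2 = 1.
1 is placed in column 3, which forces R4C3 = 4.
Cage f is a single given cell; hence R4C4 = 3.
Cage a has product 24, so R2C4 = 4.
Cage c needs two cells with product 2, which forces R3C1 = 1.
Cage a has product 24, which forces R3C3 = 3.
3 is placed in column 4, which forces R3C4 = 2.
1 is placed in row 4, leaving R4C1 = 2.
Column 1 now contains 1, which forces R1C1 = 4.
The 4 cells of cage e must have product 24, so R1C2 = 3.
3 is placed in column 3; hence R1C3 = 2.
4 is placed in column 4; hence R1C4 = 1.
Column 1 now contains 2, so R2C1 = 3.
The two cells of cage b must have sum 5, which forces R2C2 = 2.
Completed grid: 4 3 2 1 / 3 2 1 4 / 1 4 3 2 / 2 1 4 3.

1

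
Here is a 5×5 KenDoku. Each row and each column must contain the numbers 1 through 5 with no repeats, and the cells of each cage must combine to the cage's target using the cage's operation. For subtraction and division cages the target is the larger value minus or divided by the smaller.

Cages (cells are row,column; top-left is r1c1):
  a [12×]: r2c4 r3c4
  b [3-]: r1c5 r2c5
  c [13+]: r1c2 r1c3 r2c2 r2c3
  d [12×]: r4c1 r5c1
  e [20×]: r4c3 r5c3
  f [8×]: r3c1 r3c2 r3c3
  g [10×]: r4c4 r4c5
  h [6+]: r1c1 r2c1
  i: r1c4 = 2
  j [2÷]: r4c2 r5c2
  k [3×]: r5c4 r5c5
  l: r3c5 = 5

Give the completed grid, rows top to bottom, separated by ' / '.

Cage i is a single given cell, so r1c4 = 2.
Cage l is given; hence r3c5 = 5.
Column 4 already has 2, so r4c4 = 5.
Column 5 already has 5, leaving r4c5 = 2.
Row 4 already has 5, so r4c3 = 4.
Cage j's pair has quotient 2, leaving r5c2 = 2.
Cage e needs two cells with product 20, leaving r5c3 = 5.
Row 4 now contains 4; hence r4c1 = 3.
Row 4 now contains 4, so r4c2 = 1.
Cage d needs two cells with product 12, which forces r5c1 = 4.
1 is placed in column 2; hence r3c2 = 4.
Row 3 already has 4, which forces r3c4 = 3.
3 is placed in column 4, so r5c4 = 1.
Row 5 already has 1, which forces r5c5 = 3.
Column 2 now contains 4, leaving r1c2 = 5.
Cage c needs sum 13, so r1c3 = 3.
Cage c has sum 13, leaving r2c2 = 3.
The 4 cells of cage c must have sum 13, so r2c3 = 2.
3 is placed in column 4, which forces r2c4 = 4.
Row 2 now contains 4, so r2c5 = 1.
2 is placed in column 3; hence r3c3 = 1.
Row 1 already has 5, which forces r1c1 = 1.
Column 5 now contains 1, which forces r1c5 = 4.
Row 2 now contains 1, leaving r2c1 = 5.
Row 3 now contains 1, leaving r3c1 = 2.

1 5 3 2 4 / 5 3 2 4 1 / 2 4 1 3 5 / 3 1 4 5 2 / 4 2 5 1 3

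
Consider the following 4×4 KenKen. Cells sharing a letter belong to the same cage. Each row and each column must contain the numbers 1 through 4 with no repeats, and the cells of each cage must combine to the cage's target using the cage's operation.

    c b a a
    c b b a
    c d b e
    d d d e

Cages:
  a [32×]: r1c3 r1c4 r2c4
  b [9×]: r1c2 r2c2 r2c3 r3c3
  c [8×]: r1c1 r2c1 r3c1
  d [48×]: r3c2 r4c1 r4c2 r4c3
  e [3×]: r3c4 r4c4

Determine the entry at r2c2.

1

Cage a has product 32, so r1c3 = 4.
Cage a needs product 32, which forces r1c4 = 2.
The 3 cells of cage a must have product 32; hence r2c4 = 4.
2 is placed in row 1, so r1c1 = 1.
Row 1 already has 1; hence r1c2 = 3.
The 3 cells of cage c must have product 8, leaving r2c1 = 2.
Column 2 now contains 3; hence r2c2 = 1.
Row 2 now contains 1; hence r2c3 = 3.
Cage c needs product 8, leaving r3c1 = 4.
Row 3 already has 4; hence r3c2 = 2.
Column 3 already has 3, leaving r3c3 = 1.
Row 3 already has 1; hence r3c4 = 3.
Column 1 already has 4, which forces r4c1 = 3.
1 is placed in column 2, so r4c2 = 4.
1 is placed in column 3, leaving r4c3 = 2.
3 is placed in column 4, so r4c4 = 1.
The full grid is 1 3 4 2 / 2 1 3 4 / 4 2 1 3 / 3 4 2 1.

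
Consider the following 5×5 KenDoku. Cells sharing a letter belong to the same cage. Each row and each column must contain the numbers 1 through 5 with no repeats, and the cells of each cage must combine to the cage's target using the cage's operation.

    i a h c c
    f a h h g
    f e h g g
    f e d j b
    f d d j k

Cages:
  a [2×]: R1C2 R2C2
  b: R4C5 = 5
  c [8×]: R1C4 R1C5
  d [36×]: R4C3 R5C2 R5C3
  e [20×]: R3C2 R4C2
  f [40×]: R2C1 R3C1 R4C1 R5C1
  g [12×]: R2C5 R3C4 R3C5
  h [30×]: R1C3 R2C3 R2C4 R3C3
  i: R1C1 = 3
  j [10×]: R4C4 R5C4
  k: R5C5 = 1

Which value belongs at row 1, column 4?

Cage i is a single given cell, leaving R1C1 = 3.
Cage d has product 36, which forces R4C3 = 3.
B is a freebie, so R4C5 = 5.
Cage d needs product 36; hence R5C2 = 3.
The 3 cells of cage d must have product 36, which forces R5C3 = 4.
Cage k is given, which forces R5C5 = 1.
The 4 cells of cage h must have product 30, which forces R2C4 = 3.
The two cells of cage e must have product 20, leaving R3C2 = 5.
Row 4 already has 5, so R4C2 = 4.
Row 4 already has 5, so R4C4 = 2.
Cage j's pair has product 10, so R5C4 = 5.
Column 4 now contains 2, leaving R1C4 = 4.
The two cells of cage c must have product 8, which forces R1C5 = 2.
The 4 cells of cage f must have product 40, so R2C1 = 5.
Cage g needs product 12; hence R2C5 = 4.
The 4 cells of cage f must have product 40; hence R3C1 = 4.
Column 4 now contains 2, so R3C4 = 1.
Cage g has product 12; hence R3C5 = 3.
Row 4 now contains 2, leaving R4C1 = 1.
5 is placed in row 5, leaving R5C1 = 2.
Row 1 already has 2; hence R1C2 = 1.
Cage h needs product 30, which forces R1C3 = 5.
The two cells of cage a must have product 2; hence R2C2 = 2.
Cage h has product 30, so R2C3 = 1.
Row 3 already has 1, which forces R3C3 = 2.
The full grid is 3 1 5 4 2 / 5 2 1 3 4 / 4 5 2 1 3 / 1 4 3 2 5 / 2 3 4 5 1.

4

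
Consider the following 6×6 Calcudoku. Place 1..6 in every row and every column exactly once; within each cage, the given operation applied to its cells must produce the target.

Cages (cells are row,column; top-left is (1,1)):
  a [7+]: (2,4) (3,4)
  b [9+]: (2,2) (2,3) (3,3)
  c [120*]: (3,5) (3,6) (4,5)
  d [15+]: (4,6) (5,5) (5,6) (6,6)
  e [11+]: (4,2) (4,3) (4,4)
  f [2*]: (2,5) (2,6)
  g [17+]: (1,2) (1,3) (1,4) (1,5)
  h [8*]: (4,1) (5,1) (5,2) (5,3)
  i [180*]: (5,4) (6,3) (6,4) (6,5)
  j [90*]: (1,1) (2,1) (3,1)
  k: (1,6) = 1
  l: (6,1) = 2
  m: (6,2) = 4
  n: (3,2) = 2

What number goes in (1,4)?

Cage k is given, leaving (1,6) = 1.
Column 6 already has 1, so (2,6) = 2.
Cage n is given, so (3,2) = 2.
Cage h needs product 8, so (4,1) = 1.
L is a freebie, leaving (6,1) = 2.
M is a freebie; hence (6,2) = 4.
Row 2 now contains 2; hence (2,5) = 1.
Column 1 already has 2, leaving (5,1) = 4.
Column 2 now contains 4; hence (5,2) = 1.
Cage h needs product 8, which forces (5,3) = 2.
2 is placed in row 5, leaving (5,4) = 6.
2 is placed in row 5, which forces (5,5) = 3.
3 is placed in row 5, leaving (5,6) = 5.
The 3 cells of cage b must have sum 9; hence (3,3) = 1.
Cage e has sum 11, leaving (4,4) = 2.
The 4 cells of cage d must have sum 15, so (4,6) = 4.
Cage d needs sum 15, which forces (6,6) = 3.
The 4 cells of cage g must have sum 17; hence (1,5) = 2.
The 3 cells of cage c must have product 120, which forces (3,5) = 4.
4 is placed in column 6, which forces (3,6) = 6.
The 3 cells of cage c must have product 120; hence (4,5) = 5.
Cage i has product 180, so (6,4) = 1.
5 is placed in column 5, which forces (6,5) = 6.
The two cells of cage a must have sum 7, which forces (2,4) = 4.
4 is placed in row 3, so (3,4) = 3.
Row 6 already has 6, so (6,3) = 5.
Cage g has sum 17, leaving (1,2) = 6.
Cage g needs sum 17; hence (1,3) = 4.
4 is placed in column 4, so (1,4) = 5.
Cage b needs sum 9, which forces (2,2) = 5.
Column 3 now contains 5, so (2,3) = 3.
Row 3 already has 3, which forces (3,1) = 5.
6 is placed in column 2; hence (4,2) = 3.
Column 3 already has 3, so (4,3) = 6.
6 is placed in row 1; hence (1,1) = 3.
Row 2 already has 3; hence (2,1) = 6.
Completed grid: 3 6 4 5 2 1 / 6 5 3 4 1 2 / 5 2 1 3 4 6 / 1 3 6 2 5 4 / 4 1 2 6 3 5 / 2 4 5 1 6 3.

5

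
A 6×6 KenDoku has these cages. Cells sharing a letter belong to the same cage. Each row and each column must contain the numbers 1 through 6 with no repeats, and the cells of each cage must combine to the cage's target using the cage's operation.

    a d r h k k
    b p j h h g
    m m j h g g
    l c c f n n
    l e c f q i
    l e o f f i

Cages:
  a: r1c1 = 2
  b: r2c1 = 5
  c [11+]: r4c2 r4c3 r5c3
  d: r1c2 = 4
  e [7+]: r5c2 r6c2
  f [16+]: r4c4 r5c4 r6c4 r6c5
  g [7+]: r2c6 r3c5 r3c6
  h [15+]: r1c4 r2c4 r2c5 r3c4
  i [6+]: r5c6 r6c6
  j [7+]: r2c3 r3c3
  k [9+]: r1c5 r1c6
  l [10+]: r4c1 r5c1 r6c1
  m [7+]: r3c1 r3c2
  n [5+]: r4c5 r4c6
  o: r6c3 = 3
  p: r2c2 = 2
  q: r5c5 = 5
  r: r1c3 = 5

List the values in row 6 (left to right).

Cage a is a single given cell; hence r1c1 = 2.
Cage d is given, which forces r1c2 = 4.
Cage r is a single given cell, so r1c3 = 5.
Cage b is given, which forces r2c1 = 5.
P is a freebie; hence r2c2 = 2.
Cage q is a single given cell; hence r5c5 = 5.
Cage o is a single given cell, which forces r6c3 = 3.
In row 1, 1 can only go at r1c4, so r1c4 = 1.
In column 1, 4 can only go at r3c1, so r3c1 = 4.
Cage m needs two cells with sum 7, which forces r3c2 = 3.
Row 3 already has 4, leaving r3c4 = 5.
Cage g has sum 7, which forces r2c6 = 4.
Cage f needs sum 16, so r6c5 = 4.
Cage i's pair has sum 6; hence r5c6 = 1.
The two cells of cage i must have sum 6, leaving r6c6 = 5.
The 3 cells of cage g must have sum 7; hence r3c5 = 1.
1 is placed in column 6, so r3c6 = 2.
Column 6 already has 2, leaving r4c6 = 3.
Row 5 now contains 1, so r5c2 = 6.
Cage e needs two cells with sum 7; hence r6c2 = 1.
Cage k needs two cells with sum 9; hence r1c5 = 3.
Column 6 already has 3, which forces r1c6 = 6.
The two cells of cage j must have sum 7, leaving r2c3 = 1.
Column 5 already has 3; hence r2c5 = 6.
1 is placed in row 3, leaving r3c3 = 6.
The 3 cells of cage l must have sum 10, leaving r4c1 = 1.
Column 2 now contains 1; hence r4c2 = 5.
3 is placed in row 4, which forces r4c5 = 2.
Row 5 now contains 6, leaving r5c1 = 3.
Row 6 now contains 1; hence r6c1 = 6.
6 is placed in row 6, leaving r6c4 = 2.
6 is placed in row 2, leaving r2c4 = 3.
Row 4 already has 2, which forces r4c3 = 4.
Cage f has sum 16, which forces r4c4 = 6.
Cage c has sum 11, so r5c3 = 2.
Column 4 now contains 2, so r5c4 = 4.
The full grid is 2 4 5 1 3 6 / 5 2 1 3 6 4 / 4 3 6 5 1 2 / 1 5 4 6 2 3 / 3 6 2 4 5 1 / 6 1 3 2 4 5.

6 1 3 2 4 5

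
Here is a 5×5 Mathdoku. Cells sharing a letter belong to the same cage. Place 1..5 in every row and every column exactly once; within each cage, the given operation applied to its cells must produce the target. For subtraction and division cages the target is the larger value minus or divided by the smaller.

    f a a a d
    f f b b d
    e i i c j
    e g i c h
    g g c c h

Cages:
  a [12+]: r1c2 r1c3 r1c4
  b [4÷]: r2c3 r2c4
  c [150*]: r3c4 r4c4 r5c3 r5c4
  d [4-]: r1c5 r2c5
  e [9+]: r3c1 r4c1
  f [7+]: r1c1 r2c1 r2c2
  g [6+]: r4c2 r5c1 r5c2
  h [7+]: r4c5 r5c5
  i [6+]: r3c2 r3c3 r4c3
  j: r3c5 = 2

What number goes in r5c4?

Cage j is a single given cell, so r3c5 = 2.
The 4 cells of cage c must have product 150, leaving r5c3 = 5.
In row 1, 2 can only go at r1c1, so r1c1 = 2.
Row 1 needs a 1, and only r1c5 is open for it.
1 is placed in column 5, so r2c5 = 5.
In row 2, 2 can only go at r2c2, so r2c2 = 2.
The 3 cells of cage f must have sum 7; hence r2c1 = 3.
The 3 cells of cage g must have sum 6, so r4c2 = 1.
Row 4 now contains 1, which forces r4c3 = 2.
Cage g needs sum 6, leaving r5c1 = 1.
Cage g needs sum 6; hence r5c2 = 4.
Row 5 already has 4, which forces r5c5 = 3.
Column 2 already has 1, so r3c2 = 3.
The 3 cells of cage i must have sum 6, leaving r3c3 = 1.
3 is placed in row 3, leaving r3c4 = 5.
Column 4 already has 5, which forces r4c4 = 3.
Column 5 now contains 3, leaving r4c5 = 4.
Row 5 now contains 3, which forces r5c4 = 2.
Column 2 already has 3, leaving r1c2 = 5.
Cage a needs sum 12, which forces r1c3 = 3.
3 is placed in column 4, which forces r1c4 = 4.
Column 3 already has 1, which forces r2c3 = 4.
The two cells of cage b must have quotient 4; hence r2c4 = 1.
Row 3 already has 5, so r3c1 = 4.
Row 4 now contains 4; hence r4c1 = 5.
The full grid is 2 5 3 4 1 / 3 2 4 1 5 / 4 3 1 5 2 / 5 1 2 3 4 / 1 4 5 2 3.

2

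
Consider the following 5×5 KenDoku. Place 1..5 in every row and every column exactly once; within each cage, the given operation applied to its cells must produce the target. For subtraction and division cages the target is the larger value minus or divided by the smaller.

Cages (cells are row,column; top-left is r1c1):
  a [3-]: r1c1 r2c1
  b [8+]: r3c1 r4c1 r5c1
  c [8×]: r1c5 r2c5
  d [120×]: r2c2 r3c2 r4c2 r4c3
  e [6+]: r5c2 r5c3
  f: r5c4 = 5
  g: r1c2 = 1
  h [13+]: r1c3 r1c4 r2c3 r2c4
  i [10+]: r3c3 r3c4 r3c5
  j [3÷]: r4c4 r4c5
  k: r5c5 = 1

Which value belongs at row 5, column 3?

G is a freebie, leaving r1c2 = 1.
Cage f is a single given cell; hence r5c4 = 5.
Cage k is given; hence r5c5 = 1.
Cage j needs two cells with quotient 3, so r4c4 = 1.
1 is placed in column 5, which forces r4c5 = 3.
Cage b needs sum 8, which forces r3c1 = 1.
Row 2 needs a 1, and only r2c3 is open for it.
Cage h has sum 13; hence r1c3 = 5.
Row 1 already has 5, which forces r1c1 = 2.
2 is placed in row 1, which forces r1c5 = 4.
The two cells of cage a must have difference 3, so r2c1 = 5.
Column 5 now contains 4, leaving r2c5 = 2.
Cage i needs sum 10, leaving r3c5 = 5.
5 is placed in column 1, which forces r4c1 = 4.
4 is placed in row 4, so r4c3 = 2.
2 is placed in column 1, so r5c1 = 3.
Column 3 already has 2, so r5c3 = 4.
Row 1 already has 4; hence r1c4 = 3.
The 4 cells of cage h must have sum 13, leaving r2c4 = 4.
Column 3 already has 2, which forces r3c3 = 3.
Cage i needs sum 10, so r3c4 = 2.
2 is placed in row 4; hence r4c2 = 5.
Row 5 now contains 4, leaving r5c2 = 2.
4 is placed in row 2; hence r2c2 = 3.
Row 3 already has 3, leaving r3c2 = 4.
The full grid is 2 1 5 3 4 / 5 3 1 4 2 / 1 4 3 2 5 / 4 5 2 1 3 / 3 2 4 5 1.

4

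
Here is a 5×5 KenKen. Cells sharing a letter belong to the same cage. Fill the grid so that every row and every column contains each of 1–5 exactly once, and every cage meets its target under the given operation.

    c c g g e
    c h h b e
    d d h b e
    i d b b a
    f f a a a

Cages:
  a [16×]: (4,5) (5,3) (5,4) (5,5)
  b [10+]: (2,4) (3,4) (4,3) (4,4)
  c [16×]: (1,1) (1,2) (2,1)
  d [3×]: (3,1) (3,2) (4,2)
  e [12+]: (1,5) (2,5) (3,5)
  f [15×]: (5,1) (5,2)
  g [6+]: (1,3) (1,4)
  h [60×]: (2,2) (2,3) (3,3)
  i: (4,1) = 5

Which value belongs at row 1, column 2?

Cage d has product 3, which forces (3,1) = 1.
Cage d needs product 3, which forces (3,2) = 3.
I is a freebie, so (4,1) = 5.
The 3 cells of cage d must have product 3, which forces (4,2) = 1.
The 4 cells of cage a must have product 16, leaving (4,5) = 2.
Column 1 already has 5; hence (5,1) = 3.
Column 2 now contains 3, so (5,2) = 5.
1 is placed in column 1; hence (1,1) = 4.
Cage c has product 16; hence (1,2) = 2.
The 3 cells of cage c must have product 16, which forces (2,1) = 2.
Column 2 now contains 5, so (2,2) = 4.
Cage h has product 60, leaving (2,3) = 3.
Cage b has sum 10, so (2,4) = 1.
Row 2 now contains 3; hence (2,5) = 5.
Cage h needs product 60, leaving (3,3) = 5.
Cage b needs sum 10, so (3,4) = 2.
5 is placed in column 5; hence (3,5) = 4.
Column 3 already has 3; hence (4,3) = 4.
Row 4 already has 4; hence (4,4) = 3.
2 is placed in column 4, which forces (5,4) = 4.
Column 5 already has 4, leaving (5,5) = 1.
Column 3 now contains 5, leaving (1,3) = 1.
Column 4 already has 1; hence (1,4) = 5.
5 is placed in column 5; hence (1,5) = 3.
1 is placed in row 5; hence (5,3) = 2.
Completed grid: 4 2 1 5 3 / 2 4 3 1 5 / 1 3 5 2 4 / 5 1 4 3 2 / 3 5 2 4 1.

2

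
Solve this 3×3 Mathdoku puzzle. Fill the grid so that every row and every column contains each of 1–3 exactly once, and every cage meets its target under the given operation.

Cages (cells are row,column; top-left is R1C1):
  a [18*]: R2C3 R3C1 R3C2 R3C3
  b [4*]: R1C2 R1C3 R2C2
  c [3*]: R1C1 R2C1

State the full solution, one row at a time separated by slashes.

Cage b needs product 4, so R1C2 = 1.
Cage b needs product 4, which forces R1C3 = 2.
The 3 cells of cage b must have product 4, which forces R2C2 = 2.
Cage a has product 18, which forces R2C3 = 3.
Column 2 already has 2, so R3C2 = 3.
2 is placed in column 3, which forces R3C3 = 1.
Row 1 now contains 1, leaving R1C1 = 3.
3 is placed in row 2; hence R2C1 = 1.
Row 3 already has 1, leaving R3C1 = 2.

3 1 2 / 1 2 3 / 2 3 1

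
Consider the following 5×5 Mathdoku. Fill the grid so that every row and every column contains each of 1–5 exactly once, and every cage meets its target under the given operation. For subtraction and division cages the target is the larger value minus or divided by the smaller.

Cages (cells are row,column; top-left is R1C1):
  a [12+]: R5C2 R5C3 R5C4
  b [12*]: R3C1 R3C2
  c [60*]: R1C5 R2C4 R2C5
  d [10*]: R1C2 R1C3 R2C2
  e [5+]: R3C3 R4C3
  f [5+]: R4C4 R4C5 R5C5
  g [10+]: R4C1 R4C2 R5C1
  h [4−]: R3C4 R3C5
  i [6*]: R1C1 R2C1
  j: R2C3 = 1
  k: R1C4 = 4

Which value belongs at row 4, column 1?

5

Cage k is a single given cell, which forces R1C4 = 4.
J is a freebie, which forces R2C3 = 1.
The 3 cells of cage d must have product 10, leaving R1C2 = 1.
Cage c has product 60, which forces R2C5 = 4.
The only place for 2 in row 3 is R3C3.
Column 3 already has 2, leaving R1C3 = 5.
Row 1 already has 5, leaving R1C5 = 3.
The 3 cells of cage d must have product 10, leaving R2C2 = 2.
Column 3 already has 2, which forces R4C3 = 3.
Column 5 already has 3, which forces R4C5 = 1.
3 is placed in column 3; hence R5C3 = 4.
1 is placed in column 5, so R5C5 = 2.
3 is placed in row 1; hence R1C1 = 2.
Row 2 now contains 2, which forces R2C1 = 3.
Cage c has product 60; hence R2C4 = 5.
Column 1 now contains 3, so R3C1 = 4.
Row 3 already has 4, leaving R3C2 = 3.
The two cells of cage h must have difference 4, leaving R3C4 = 1.
1 is placed in column 5; hence R3C5 = 5.
Column 1 now contains 4; hence R4C1 = 5.
Row 4 already has 5, so R4C2 = 4.
Row 4 now contains 1, so R4C4 = 2.
Column 1 now contains 3, leaving R5C1 = 1.
Column 2 now contains 3, so R5C2 = 5.
Column 4 already has 5, so R5C4 = 3.
The full grid is 2 1 5 4 3 / 3 2 1 5 4 / 4 3 2 1 5 / 5 4 3 2 1 / 1 5 4 3 2.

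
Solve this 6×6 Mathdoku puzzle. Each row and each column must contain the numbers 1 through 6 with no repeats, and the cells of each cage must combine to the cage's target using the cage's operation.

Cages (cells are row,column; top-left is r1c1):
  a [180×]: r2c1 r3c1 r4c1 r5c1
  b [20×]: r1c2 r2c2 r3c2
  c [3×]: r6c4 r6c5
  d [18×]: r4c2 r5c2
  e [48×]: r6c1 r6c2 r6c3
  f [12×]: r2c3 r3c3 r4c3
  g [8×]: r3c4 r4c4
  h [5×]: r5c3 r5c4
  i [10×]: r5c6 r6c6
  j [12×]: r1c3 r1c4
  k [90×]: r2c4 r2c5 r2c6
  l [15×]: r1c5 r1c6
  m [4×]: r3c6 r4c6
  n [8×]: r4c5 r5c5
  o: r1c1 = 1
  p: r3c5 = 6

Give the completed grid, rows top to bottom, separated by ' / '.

1 4 2 6 5 3 / 2 1 4 5 3 6 / 3 5 1 2 6 4 / 5 6 3 4 2 1 / 6 3 5 1 4 2 / 4 2 6 3 1 5

O is a freebie; hence r1c1 = 1.
Cage p is given; hence r3c5 = 6.
Row 4 needs a 5, and only r4c1 is open for it.
Row 3 needs a 5, and only r3c2 is open for it.
Column 2 already has 5; hence r1c2 = 4.
The 3 cells of cage b must have product 20, so r2c2 = 1.
Row 2 needs a 4, and only r2c3 is open for it.
The 3 cells of cage e must have product 48, leaving r6c1 = 4.
The only place for 2 in row 2 is r2c1.
2 is placed in column 1, which forces r3c1 = 3.
Row 3 already has 3, which forces r3c3 = 1.
1 is placed in row 3, so r3c6 = 4.
Column 3 already has 1, which forces r4c3 = 3.
4 is placed in column 6, which forces r4c6 = 1.
The 4 cells of cage a must have product 180; hence r5c1 = 6.
Row 5 now contains 6, which forces r5c2 = 3.
Column 3 already has 1, leaving r5c3 = 5.
5 is placed in row 5, leaving r5c4 = 1.
5 is placed in row 5; hence r5c6 = 2.
Column 4 already has 1, which forces r6c4 = 3.
3 is placed in row 6, so r6c5 = 1.
2 is placed in column 6, leaving r6c6 = 5.
Cage l's pair has product 15; hence r1c5 = 5.
Column 6 already has 5, leaving r1c6 = 3.
Column 5 now contains 5, leaving r2c5 = 3.
Column 6 now contains 3, which forces r2c6 = 6.
Row 3 now contains 4; hence r3c4 = 2.
3 is placed in row 4, so r4c2 = 6.
Cage g needs two cells with product 8; hence r4c4 = 4.
Cage n's pair has product 8, so r4c5 = 2.
Row 5 already has 2; hence r5c5 = 4.
6 is placed in column 2, which forces r6c2 = 2.
Row 6 already has 2, leaving r6c3 = 6.
Column 3 now contains 6, which forces r1c3 = 2.
Column 4 already has 2, leaving r1c4 = 6.
Row 2 already has 6, leaving r2c4 = 5.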